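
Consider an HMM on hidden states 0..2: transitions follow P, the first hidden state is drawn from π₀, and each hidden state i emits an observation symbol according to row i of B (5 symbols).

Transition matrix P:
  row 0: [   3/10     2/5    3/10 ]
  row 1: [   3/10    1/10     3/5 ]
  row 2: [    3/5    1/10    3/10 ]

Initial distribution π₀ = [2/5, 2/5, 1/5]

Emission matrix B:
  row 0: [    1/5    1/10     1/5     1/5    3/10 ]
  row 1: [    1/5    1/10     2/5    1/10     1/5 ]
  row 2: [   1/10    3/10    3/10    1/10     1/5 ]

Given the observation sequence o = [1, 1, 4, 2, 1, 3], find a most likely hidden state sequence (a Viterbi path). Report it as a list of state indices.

t=0: δ = [4.000e-02, 4.000e-02, 6.000e-02]  (obs o_0=1)
t=1: δ = [3.600e-03, 1.600e-03, 7.200e-03]  ψ = [2, 0, 1]  (obs o_1=1)
t=2: δ = [1.296e-03, 2.880e-04, 4.320e-04]  ψ = [2, 0, 2]  (obs o_2=4)
t=3: δ = [7.776e-05, 2.074e-04, 1.166e-04]  ψ = [0, 0, 0]  (obs o_3=2)
t=4: δ = [6.998e-06, 3.110e-06, 3.732e-05]  ψ = [2, 0, 1]  (obs o_4=1)
t=5: δ = [4.479e-06, 3.732e-07, 1.120e-06]  ψ = [2, 2, 2]  (obs o_5=3)
backtrack: best end state = 0; path = [1, 2, 0, 1, 2, 0]

path = [1, 2, 0, 1, 2, 0]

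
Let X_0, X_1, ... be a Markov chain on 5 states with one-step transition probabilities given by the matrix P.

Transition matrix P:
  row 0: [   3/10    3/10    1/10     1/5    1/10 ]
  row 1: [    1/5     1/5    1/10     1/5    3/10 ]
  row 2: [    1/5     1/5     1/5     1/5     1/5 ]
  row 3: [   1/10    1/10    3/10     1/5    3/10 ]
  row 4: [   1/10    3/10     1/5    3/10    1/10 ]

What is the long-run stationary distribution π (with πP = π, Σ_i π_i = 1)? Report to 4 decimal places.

Balance equations π_j = Σ_i π_i·P[i][j]:
  π_0 = 3/10·π_0 + 1/5·π_1 + 1/5·π_2 + 1/10·π_3 + 1/10·π_4
  π_1 = 3/10·π_0 + 1/5·π_1 + 1/5·π_2 + 1/10·π_3 + 3/10·π_4
  π_2 = 1/10·π_0 + 1/10·π_1 + 1/5·π_2 + 3/10·π_3 + 1/5·π_4
  π_3 = 1/5·π_0 + 1/5·π_1 + 1/5·π_2 + 1/5·π_3 + 3/10·π_4
  normalize: π_0 + π_1 + π_2 + π_3 + π_4 = 1
Solving the linear system gives exactly π = [842/4815, 208/963, 881/4815, 118/535, 22/107].

π = [0.1749, 0.2160, 0.1830, 0.2206, 0.2056]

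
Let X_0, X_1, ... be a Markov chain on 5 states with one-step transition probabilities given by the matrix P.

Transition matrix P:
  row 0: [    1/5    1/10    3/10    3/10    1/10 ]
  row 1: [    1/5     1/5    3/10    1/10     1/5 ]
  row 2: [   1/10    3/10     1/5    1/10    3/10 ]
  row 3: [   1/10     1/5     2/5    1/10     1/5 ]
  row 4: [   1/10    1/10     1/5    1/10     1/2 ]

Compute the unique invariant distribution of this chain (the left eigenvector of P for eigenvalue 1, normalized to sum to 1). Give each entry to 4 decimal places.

π = [0.1314, 0.1822, 0.2566, 0.1263, 0.3036]

Balance equations π_j = Σ_i π_i·P[i][j]:
  π_0 = 1/5·π_0 + 1/5·π_1 + 1/10·π_2 + 1/10·π_3 + 1/10·π_4
  π_1 = 1/10·π_0 + 1/5·π_1 + 3/10·π_2 + 1/5·π_3 + 1/10·π_4
  π_2 = 3/10·π_0 + 3/10·π_1 + 1/5·π_2 + 2/5·π_3 + 1/5·π_4
  π_3 = 3/10·π_0 + 1/10·π_1 + 1/10·π_2 + 1/10·π_3 + 1/10·π_4
  normalize: π_0 + π_1 + π_2 + π_3 + π_4 = 1
Solving the linear system gives exactly π = [517/3936, 239/1312, 505/1968, 497/3936, 1195/3936].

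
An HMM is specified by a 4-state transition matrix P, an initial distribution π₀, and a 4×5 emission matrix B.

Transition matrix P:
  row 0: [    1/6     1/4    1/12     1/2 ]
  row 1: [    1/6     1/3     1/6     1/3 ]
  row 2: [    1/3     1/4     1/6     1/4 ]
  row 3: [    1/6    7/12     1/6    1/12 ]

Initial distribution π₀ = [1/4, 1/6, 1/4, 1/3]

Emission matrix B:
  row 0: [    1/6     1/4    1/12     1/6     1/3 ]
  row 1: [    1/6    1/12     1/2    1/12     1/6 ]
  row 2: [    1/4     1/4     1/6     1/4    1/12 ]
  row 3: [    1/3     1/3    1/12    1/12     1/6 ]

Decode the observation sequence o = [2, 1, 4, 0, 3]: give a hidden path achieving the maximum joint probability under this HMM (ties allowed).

path = [1, 3, 1, 3, 1]

t=0: δ = [2.083e-02, 8.333e-02, 4.167e-02, 2.778e-02]  (obs o_0=2)
t=1: δ = [3.472e-03, 2.315e-03, 3.472e-03, 9.259e-03]  ψ = [1, 1, 1, 1]  (obs o_1=1)
t=2: δ = [5.144e-04, 9.002e-04, 1.286e-04, 2.894e-04]  ψ = [3, 3, 3, 0]  (obs o_2=4)
t=3: δ = [2.501e-05, 5.001e-05, 3.751e-05, 1.000e-04]  ψ = [1, 1, 1, 1]  (obs o_3=0)
t=4: δ = [2.778e-06, 4.862e-06, 4.168e-06, 1.389e-06]  ψ = [3, 3, 3, 1]  (obs o_4=3)
backtrack: best end state = 1; path = [1, 3, 1, 3, 1]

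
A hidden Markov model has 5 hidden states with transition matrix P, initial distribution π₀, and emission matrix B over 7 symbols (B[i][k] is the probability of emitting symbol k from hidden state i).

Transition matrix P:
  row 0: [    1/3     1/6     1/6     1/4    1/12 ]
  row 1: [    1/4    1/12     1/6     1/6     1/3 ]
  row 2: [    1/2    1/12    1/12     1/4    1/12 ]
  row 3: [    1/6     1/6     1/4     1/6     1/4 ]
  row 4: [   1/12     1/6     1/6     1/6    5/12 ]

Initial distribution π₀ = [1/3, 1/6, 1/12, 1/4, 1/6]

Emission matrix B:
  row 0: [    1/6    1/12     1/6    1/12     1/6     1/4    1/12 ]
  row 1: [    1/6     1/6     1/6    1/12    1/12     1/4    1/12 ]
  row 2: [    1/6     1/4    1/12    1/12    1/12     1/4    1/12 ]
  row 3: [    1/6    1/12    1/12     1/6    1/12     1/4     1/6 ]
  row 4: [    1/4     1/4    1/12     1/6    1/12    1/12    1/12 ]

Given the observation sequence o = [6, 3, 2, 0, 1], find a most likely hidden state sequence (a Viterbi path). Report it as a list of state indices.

path = [3, 4, 4, 4, 4]

t=0: δ = [2.778e-02, 1.389e-02, 6.944e-03, 4.167e-02, 1.389e-02]  (obs o_0=6)
t=1: δ = [7.716e-04, 5.787e-04, 8.681e-04, 1.157e-03, 1.736e-03]  ψ = [0, 3, 3, 0, 3]  (obs o_1=3)
t=2: δ = [7.234e-05, 4.823e-05, 2.411e-05, 2.411e-05, 6.028e-05]  ψ = [2, 4, 3, 4, 4]  (obs o_2=2)
t=3: δ = [4.019e-06, 2.009e-06, 2.009e-06, 3.014e-06, 6.279e-06]  ψ = [0, 0, 0, 0, 4]  (obs o_3=0)
t=4: δ = [1.116e-07, 1.744e-07, 2.616e-07, 8.721e-08, 6.541e-07]  ψ = [0, 4, 4, 4, 4]  (obs o_4=1)
backtrack: best end state = 4; path = [3, 4, 4, 4, 4]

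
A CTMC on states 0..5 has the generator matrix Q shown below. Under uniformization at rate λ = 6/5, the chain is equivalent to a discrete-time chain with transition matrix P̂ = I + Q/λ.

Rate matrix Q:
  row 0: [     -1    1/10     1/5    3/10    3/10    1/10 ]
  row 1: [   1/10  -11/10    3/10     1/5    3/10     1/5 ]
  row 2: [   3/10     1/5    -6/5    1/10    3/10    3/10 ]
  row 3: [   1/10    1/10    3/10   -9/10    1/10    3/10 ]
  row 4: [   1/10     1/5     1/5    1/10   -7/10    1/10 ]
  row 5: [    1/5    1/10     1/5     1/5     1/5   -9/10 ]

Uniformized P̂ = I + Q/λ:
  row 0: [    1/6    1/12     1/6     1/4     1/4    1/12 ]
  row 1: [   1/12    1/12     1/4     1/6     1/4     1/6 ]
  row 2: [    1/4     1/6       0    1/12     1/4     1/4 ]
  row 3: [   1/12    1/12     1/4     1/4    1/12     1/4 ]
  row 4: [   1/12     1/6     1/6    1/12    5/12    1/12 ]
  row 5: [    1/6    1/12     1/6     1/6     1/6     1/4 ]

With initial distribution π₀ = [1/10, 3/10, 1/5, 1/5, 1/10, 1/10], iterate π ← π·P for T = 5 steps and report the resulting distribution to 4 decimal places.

t=0: π = [0.1000, 0.3000, 0.2000, 0.2000, 0.1000, 0.1000]
t=1: π = [0.1333, 0.1083, 0.1750, 0.1667, 0.2250, 0.1917]
t=2: π = [0.1396, 0.1167, 0.1604, 0.1583, 0.2438, 0.1813]
t=3: π = [0.1368, 0.1170, 0.1628, 0.1578, 0.2491, 0.1764]
t=4: π = [0.1366, 0.1177, 0.1624, 0.1569, 0.2505, 0.1759]
t=5: π = [0.1364, 0.1177, 0.1625, 0.1567, 0.2509, 0.1757]

π = [0.1364, 0.1177, 0.1625, 0.1567, 0.2509, 0.1757]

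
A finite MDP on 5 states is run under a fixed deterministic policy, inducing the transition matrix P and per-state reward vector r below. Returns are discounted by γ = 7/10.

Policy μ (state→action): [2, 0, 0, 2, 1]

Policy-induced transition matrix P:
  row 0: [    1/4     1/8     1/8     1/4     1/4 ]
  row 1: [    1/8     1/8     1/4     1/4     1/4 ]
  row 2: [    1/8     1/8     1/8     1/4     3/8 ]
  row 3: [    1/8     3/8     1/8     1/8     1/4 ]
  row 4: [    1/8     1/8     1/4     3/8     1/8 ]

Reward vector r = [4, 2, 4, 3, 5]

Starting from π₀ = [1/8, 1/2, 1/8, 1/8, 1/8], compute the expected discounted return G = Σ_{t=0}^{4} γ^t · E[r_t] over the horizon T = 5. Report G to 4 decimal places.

G = 9.4641

t=0: π = [0.1250, 0.5000, 0.1250, 0.1250, 0.1250], E[r] = 3.0000, γ^t·E[r] = 3.000000, running G = 3.000000
t=1: π = [0.1406, 0.1563, 0.2031, 0.2500, 0.2500], E[r] = 3.6875, γ^t·E[r] = 2.581250, running G = 5.581250
t=2: π = [0.1426, 0.1875, 0.1758, 0.2500, 0.2441], E[r] = 3.6191, γ^t·E[r] = 1.773379, running G = 7.354629
t=3: π = [0.1428, 0.1875, 0.1790, 0.2493, 0.2415], E[r] = 3.6172, γ^t·E[r] = 1.240695, running G = 8.595324
t=4: π = [0.1429, 0.1873, 0.1786, 0.2490, 0.2422], E[r] = 3.6185, γ^t·E[r] = 0.868809, running G = 9.464133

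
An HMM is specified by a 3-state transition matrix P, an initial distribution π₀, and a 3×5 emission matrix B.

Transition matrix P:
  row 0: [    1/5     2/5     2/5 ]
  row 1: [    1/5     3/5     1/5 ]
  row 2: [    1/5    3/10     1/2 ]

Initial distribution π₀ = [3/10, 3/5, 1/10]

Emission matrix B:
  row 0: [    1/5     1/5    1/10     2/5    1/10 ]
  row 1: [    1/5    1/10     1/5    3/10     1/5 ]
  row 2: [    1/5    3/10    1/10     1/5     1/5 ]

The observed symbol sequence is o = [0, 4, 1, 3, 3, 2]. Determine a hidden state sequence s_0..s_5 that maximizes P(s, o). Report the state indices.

path = [1, 1, 1, 1, 1, 1]

t=0: δ = [6.000e-02, 1.200e-01, 2.000e-02]  (obs o_0=0)
t=1: δ = [2.400e-03, 1.440e-02, 4.800e-03]  ψ = [1, 1, 0]  (obs o_1=4)
t=2: δ = [5.760e-04, 8.640e-04, 8.640e-04]  ψ = [1, 1, 1]  (obs o_2=1)
t=3: δ = [6.912e-05, 1.555e-04, 8.640e-05]  ψ = [1, 1, 2]  (obs o_3=3)
t=4: δ = [1.244e-05, 2.799e-05, 8.640e-06]  ψ = [1, 1, 2]  (obs o_4=3)
t=5: δ = [5.599e-07, 3.359e-06, 5.599e-07]  ψ = [1, 1, 1]  (obs o_5=2)
backtrack: best end state = 1; path = [1, 1, 1, 1, 1, 1]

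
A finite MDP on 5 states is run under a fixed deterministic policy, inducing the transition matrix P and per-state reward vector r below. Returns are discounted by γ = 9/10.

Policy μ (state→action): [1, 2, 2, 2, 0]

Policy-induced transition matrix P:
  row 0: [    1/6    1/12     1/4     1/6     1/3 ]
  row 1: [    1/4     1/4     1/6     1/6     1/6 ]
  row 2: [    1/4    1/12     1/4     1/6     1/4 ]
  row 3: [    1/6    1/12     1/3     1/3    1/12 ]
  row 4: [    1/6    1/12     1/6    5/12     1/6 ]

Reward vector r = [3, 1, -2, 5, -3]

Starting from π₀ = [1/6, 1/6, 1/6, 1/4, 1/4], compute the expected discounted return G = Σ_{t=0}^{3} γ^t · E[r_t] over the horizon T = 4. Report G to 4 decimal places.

G = 3.1246

t=0: π = [0.1667, 0.1667, 0.1667, 0.2500, 0.2500], E[r] = 0.8333, γ^t·E[r] = 0.833333, running G = 0.833333
t=1: π = [0.1944, 0.1111, 0.2361, 0.2708, 0.1875], E[r] = 1.0139, γ^t·E[r] = 0.912500, running G = 1.745833
t=2: π = [0.1956, 0.1019, 0.2477, 0.2587, 0.1962], E[r] = 0.8981, γ^t·E[r] = 0.727500, running G = 2.473333
t=3: π = [0.1958, 0.1003, 0.2467, 0.2588, 0.1984], E[r] = 0.8933, γ^t·E[r] = 0.651234, running G = 3.124568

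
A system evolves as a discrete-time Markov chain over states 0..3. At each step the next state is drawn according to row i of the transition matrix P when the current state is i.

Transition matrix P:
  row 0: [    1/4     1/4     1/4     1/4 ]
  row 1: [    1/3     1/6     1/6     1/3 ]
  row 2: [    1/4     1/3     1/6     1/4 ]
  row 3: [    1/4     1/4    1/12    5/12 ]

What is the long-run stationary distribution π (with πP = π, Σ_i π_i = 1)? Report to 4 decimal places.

Balance equations π_j = Σ_i π_i·P[i][j]:
  π_0 = 1/4·π_0 + 1/3·π_1 + 1/4·π_2 + 1/4·π_3
  π_1 = 1/4·π_0 + 1/6·π_1 + 1/3·π_2 + 1/4·π_3
  π_2 = 1/4·π_0 + 1/6·π_1 + 1/6·π_2 + 1/12·π_3
  normalize: π_0 + π_1 + π_2 + π_3 = 1
Solving the linear system gives exactly π = [10/37, 9/37, 6/37, 12/37].

π = [0.2703, 0.2432, 0.1622, 0.3243]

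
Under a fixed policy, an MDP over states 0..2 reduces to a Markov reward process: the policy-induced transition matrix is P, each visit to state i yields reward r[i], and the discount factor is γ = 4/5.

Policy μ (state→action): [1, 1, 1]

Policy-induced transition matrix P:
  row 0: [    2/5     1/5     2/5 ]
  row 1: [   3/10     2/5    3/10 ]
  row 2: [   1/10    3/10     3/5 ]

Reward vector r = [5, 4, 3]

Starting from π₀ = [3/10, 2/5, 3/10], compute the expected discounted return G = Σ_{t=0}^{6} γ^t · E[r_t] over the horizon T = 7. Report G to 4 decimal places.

t=0: π = [0.3000, 0.4000, 0.3000], E[r] = 4.0000, γ^t·E[r] = 4.000000, running G = 4.000000
t=1: π = [0.2700, 0.3100, 0.4200], E[r] = 3.8500, γ^t·E[r] = 3.080000, running G = 7.080000
t=2: π = [0.2430, 0.3040, 0.4530], E[r] = 3.7900, γ^t·E[r] = 2.425600, running G = 9.505600
t=3: π = [0.2337, 0.3061, 0.4602], E[r] = 3.7735, γ^t·E[r] = 1.932032, running G = 11.437632
t=4: π = [0.2313, 0.3072, 0.4614], E[r] = 3.7699, γ^t·E[r] = 1.544151, running G = 12.981783
t=5: π = [0.2308, 0.3076, 0.4616], E[r] = 3.7693, γ^t·E[r] = 1.235119, running G = 14.216902
t=6: π = [0.2308, 0.3077, 0.4616], E[r] = 3.7692, γ^t·E[r] = 0.988078, running G = 15.204980

G = 15.2050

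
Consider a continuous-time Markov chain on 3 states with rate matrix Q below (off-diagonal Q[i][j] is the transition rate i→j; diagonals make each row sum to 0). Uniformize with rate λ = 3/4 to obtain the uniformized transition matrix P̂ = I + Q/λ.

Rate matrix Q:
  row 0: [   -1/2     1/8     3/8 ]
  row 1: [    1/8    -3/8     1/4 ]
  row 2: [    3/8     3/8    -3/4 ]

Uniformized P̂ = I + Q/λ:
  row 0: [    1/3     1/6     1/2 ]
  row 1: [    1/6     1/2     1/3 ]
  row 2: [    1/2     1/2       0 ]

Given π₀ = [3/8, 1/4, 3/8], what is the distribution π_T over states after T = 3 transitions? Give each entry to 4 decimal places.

t=0: π = [0.3750, 0.2500, 0.3750]
t=1: π = [0.3542, 0.3750, 0.2708]
t=2: π = [0.3160, 0.3819, 0.3021]
t=3: π = [0.3200, 0.3947, 0.2853]

π = [0.3200, 0.3947, 0.2853]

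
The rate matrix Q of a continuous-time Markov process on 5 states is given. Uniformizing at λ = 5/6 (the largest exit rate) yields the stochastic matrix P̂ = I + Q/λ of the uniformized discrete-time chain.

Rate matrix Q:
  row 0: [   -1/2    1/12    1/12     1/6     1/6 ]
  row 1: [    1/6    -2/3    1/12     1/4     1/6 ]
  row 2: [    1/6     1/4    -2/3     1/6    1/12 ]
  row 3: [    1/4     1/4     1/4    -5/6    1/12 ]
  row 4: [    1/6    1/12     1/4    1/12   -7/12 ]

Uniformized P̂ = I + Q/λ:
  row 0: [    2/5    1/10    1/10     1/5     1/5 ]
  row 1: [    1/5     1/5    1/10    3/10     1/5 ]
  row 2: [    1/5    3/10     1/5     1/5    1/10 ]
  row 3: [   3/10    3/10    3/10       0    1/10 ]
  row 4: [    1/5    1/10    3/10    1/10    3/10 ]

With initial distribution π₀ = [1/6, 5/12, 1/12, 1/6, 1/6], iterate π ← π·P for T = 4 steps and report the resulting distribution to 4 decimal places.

t=0: π = [0.1667, 0.4167, 0.0833, 0.1667, 0.1667]
t=1: π = [0.2500, 0.1917, 0.1750, 0.1917, 0.1917]
t=2: π = [0.2692, 0.1925, 0.1942, 0.1617, 0.1825]
t=3: π = [0.2700, 0.1904, 0.1883, 0.1687, 0.1827]
t=4: π = [0.2709, 0.1904, 0.1891, 0.1670, 0.1826]

π = [0.2709, 0.1904, 0.1891, 0.1670, 0.1826]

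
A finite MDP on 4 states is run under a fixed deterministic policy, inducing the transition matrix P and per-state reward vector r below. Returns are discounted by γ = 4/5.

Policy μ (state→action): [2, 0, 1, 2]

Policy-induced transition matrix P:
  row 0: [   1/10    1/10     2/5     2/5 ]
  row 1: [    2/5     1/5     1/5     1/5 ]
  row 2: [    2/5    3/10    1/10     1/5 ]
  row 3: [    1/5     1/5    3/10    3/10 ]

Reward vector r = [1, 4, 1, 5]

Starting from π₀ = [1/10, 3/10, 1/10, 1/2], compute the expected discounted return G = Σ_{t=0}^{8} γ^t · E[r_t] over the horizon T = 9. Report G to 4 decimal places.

t=0: π = [0.1000, 0.3000, 0.1000, 0.5000], E[r] = 3.9000, γ^t·E[r] = 3.900000, running G = 3.900000
t=1: π = [0.2700, 0.2000, 0.2600, 0.2700], E[r] = 2.6800, γ^t·E[r] = 2.144000, running G = 6.044000
t=2: π = [0.2650, 0.1990, 0.2550, 0.2810], E[r] = 2.7210, γ^t·E[r] = 1.741440, running G = 7.785440
t=3: π = [0.2643, 0.1990, 0.2556, 0.2811], E[r] = 2.7214, γ^t·E[r] = 1.393357, running G = 9.178797
t=4: π = [0.2645, 0.1991, 0.2554, 0.2810], E[r] = 2.7213, γ^t·E[r] = 1.114632, running G = 10.293429
t=5: π = [0.2645, 0.1991, 0.2555, 0.2810], E[r] = 2.7213, γ^t·E[r] = 0.891701, running G = 11.185130
t=6: π = [0.2645, 0.1991, 0.2554, 0.2810], E[r] = 2.7213, γ^t·E[r] = 0.713363, running G = 11.898493
t=7: π = [0.2645, 0.1991, 0.2554, 0.2810], E[r] = 2.7213, γ^t·E[r] = 0.570690, running G = 12.469183
t=8: π = [0.2645, 0.1991, 0.2554, 0.2810], E[r] = 2.7213, γ^t·E[r] = 0.456552, running G = 12.925735

G = 12.9257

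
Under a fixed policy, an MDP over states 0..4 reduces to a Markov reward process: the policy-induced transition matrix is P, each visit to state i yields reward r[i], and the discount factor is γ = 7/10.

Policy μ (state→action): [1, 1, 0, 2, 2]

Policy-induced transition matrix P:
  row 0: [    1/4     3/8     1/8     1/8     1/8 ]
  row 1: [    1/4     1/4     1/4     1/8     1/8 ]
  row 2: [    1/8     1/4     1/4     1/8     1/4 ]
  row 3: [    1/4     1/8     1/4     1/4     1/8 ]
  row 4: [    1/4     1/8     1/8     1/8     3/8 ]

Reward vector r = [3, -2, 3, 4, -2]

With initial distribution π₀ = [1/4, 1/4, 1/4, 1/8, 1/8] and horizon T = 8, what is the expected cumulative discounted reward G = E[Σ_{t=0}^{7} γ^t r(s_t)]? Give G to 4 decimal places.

G = 3.3161

t=0: π = [0.2500, 0.2500, 0.2500, 0.1250, 0.1250], E[r] = 1.2500, γ^t·E[r] = 1.250000, running G = 1.250000
t=1: π = [0.2188, 0.2500, 0.2031, 0.1406, 0.1875], E[r] = 0.9531, γ^t·E[r] = 0.667188, running G = 1.917188
t=2: π = [0.2246, 0.2363, 0.1992, 0.1426, 0.1973], E[r] = 0.9746, γ^t·E[r] = 0.477559, running G = 2.394746
t=3: π = [0.2251, 0.2356, 0.1973, 0.1428, 0.1992], E[r] = 0.9688, γ^t·E[r] = 0.332281, running G = 2.727027
t=4: π = [0.2253, 0.2354, 0.1970, 0.1429, 0.1995], E[r] = 0.9686, γ^t·E[r] = 0.232568, running G = 2.959595
t=5: π = [0.2254, 0.2354, 0.1969, 0.1429, 0.1995], E[r] = 0.9685, γ^t·E[r] = 0.162782, running G = 3.122377
t=6: π = [0.2254, 0.2354, 0.1969, 0.1429, 0.1995], E[r] = 0.9685, γ^t·E[r] = 0.113948, running G = 3.236324
t=7: π = [0.2254, 0.2354, 0.1969, 0.1429, 0.1995], E[r] = 0.9685, γ^t·E[r] = 0.079763, running G = 3.316088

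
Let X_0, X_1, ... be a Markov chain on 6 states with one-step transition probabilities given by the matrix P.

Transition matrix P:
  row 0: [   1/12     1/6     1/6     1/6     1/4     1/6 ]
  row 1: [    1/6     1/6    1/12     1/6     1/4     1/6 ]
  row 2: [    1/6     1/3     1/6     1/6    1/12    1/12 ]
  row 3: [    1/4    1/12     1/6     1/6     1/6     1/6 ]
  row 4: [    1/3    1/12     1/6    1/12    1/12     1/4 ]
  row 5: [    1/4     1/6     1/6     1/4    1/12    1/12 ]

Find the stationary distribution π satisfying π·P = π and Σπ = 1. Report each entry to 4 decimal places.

π = [0.2029, 0.1651, 0.1529, 0.1663, 0.1585, 0.1543]

Balance equations π_j = Σ_i π_i·P[i][j]:
  π_0 = 1/12·π_0 + 1/6·π_1 + 1/6·π_2 + 1/4·π_3 + 1/3·π_4 + 1/4·π_5
  π_1 = 1/6·π_0 + 1/6·π_1 + 1/3·π_2 + 1/12·π_3 + 1/12·π_4 + 1/6·π_5
  π_2 = 1/6·π_0 + 1/12·π_1 + 1/6·π_2 + 1/6·π_3 + 1/6·π_4 + 1/6·π_5
  π_3 = 1/6·π_0 + 1/6·π_1 + 1/6·π_2 + 1/6·π_3 + 1/12·π_4 + 1/4·π_5
  π_4 = 1/4·π_0 + 1/4·π_1 + 1/12·π_2 + 1/6·π_3 + 1/12·π_4 + 1/12·π_5
  normalize: π_0 + π_1 + π_2 + π_3 + π_4 + π_5 = 1
Solving the linear system gives exactly π = [65108/320895, 1962/11885, 5452/35655, 53369/320895, 50869/320895, 49507/320895].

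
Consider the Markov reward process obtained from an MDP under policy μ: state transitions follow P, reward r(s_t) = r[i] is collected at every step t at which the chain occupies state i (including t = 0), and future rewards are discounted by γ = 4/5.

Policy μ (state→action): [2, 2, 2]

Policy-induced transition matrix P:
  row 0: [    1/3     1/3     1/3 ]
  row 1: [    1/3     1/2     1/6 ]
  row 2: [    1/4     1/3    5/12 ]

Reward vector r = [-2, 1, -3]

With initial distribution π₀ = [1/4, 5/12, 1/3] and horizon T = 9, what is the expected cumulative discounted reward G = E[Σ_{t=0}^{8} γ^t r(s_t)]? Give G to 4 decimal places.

G = -4.7075

t=0: π = [0.2500, 0.4167, 0.3333], E[r] = -1.0833, γ^t·E[r] = -1.083333, running G = -1.083333
t=1: π = [0.3056, 0.4028, 0.2917], E[r] = -1.0833, γ^t·E[r] = -0.866667, running G = -1.950000
t=2: π = [0.3090, 0.4005, 0.2905], E[r] = -1.0891, γ^t·E[r] = -0.697037, running G = -2.647037
t=3: π = [0.3091, 0.4001, 0.2908], E[r] = -1.0906, γ^t·E[r] = -0.558370, running G = -3.205407
t=4: π = [0.3091, 0.4000, 0.2909], E[r] = -1.0908, γ^t·E[r] = -0.446812, running G = -3.652219
t=5: π = [0.3091, 0.4000, 0.2909], E[r] = -1.0909, γ^t·E[r] = -0.357466, running G = -4.009685
t=6: π = [0.3091, 0.4000, 0.2909], E[r] = -1.0909, γ^t·E[r] = -0.285975, running G = -4.295659
t=7: π = [0.3091, 0.4000, 0.2909], E[r] = -1.0909, γ^t·E[r] = -0.228780, running G = -4.524440
t=8: π = [0.3091, 0.4000, 0.2909], E[r] = -1.0909, γ^t·E[r] = -0.183024, running G = -4.707464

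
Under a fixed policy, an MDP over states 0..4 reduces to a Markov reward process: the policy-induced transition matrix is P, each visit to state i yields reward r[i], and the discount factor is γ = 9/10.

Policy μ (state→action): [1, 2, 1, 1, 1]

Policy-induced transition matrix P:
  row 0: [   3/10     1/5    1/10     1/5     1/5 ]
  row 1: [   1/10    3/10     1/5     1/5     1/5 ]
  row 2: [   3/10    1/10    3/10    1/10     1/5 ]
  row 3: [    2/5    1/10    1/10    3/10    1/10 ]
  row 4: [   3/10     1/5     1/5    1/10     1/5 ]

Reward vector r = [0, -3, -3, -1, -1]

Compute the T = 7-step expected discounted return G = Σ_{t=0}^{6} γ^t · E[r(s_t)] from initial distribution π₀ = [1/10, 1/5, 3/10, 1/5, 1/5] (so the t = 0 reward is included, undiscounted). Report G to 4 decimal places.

G = -7.9438

t=0: π = [0.1000, 0.2000, 0.3000, 0.2000, 0.2000], E[r] = -1.9000, γ^t·E[r] = -1.900000, running G = -1.900000
t=1: π = [0.2800, 0.1700, 0.2000, 0.1700, 0.1800], E[r] = -1.4600, γ^t·E[r] = -1.314000, running G = -3.214000
t=2: π = [0.2830, 0.1800, 0.1750, 0.1790, 0.1830], E[r] = -1.4270, γ^t·E[r] = -1.155870, running G = -4.369870
t=3: π = [0.2819, 0.1826, 0.1713, 0.1821, 0.1821], E[r] = -1.4259, γ^t·E[r] = -1.039481, running G = -5.409351
t=4: π = [0.2817, 0.1829, 0.1707, 0.1829, 0.1818], E[r] = -1.4256, γ^t·E[r] = -0.935343, running G = -6.344694
t=5: π = [0.2817, 0.1829, 0.1706, 0.1830, 0.1817], E[r] = -1.4254, γ^t·E[r] = -0.841681, running G = -7.186375
t=6: π = [0.2817, 0.1829, 0.1706, 0.1831, 0.1817], E[r] = -1.4253, γ^t·E[r] = -0.757471, running G = -7.943846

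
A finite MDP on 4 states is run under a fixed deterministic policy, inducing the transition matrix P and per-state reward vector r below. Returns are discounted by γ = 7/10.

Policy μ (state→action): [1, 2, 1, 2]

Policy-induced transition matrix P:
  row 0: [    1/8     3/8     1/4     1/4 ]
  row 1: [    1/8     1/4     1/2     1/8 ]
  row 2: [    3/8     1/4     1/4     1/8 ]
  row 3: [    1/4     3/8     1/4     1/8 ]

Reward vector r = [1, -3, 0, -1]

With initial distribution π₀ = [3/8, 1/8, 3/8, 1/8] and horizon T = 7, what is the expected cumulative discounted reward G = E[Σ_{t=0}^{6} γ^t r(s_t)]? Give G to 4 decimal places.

t=0: π = [0.3750, 0.1250, 0.3750, 0.1250], E[r] = -0.1250, γ^t·E[r] = -0.125000, running G = -0.125000
t=1: π = [0.2344, 0.3125, 0.2813, 0.1719], E[r] = -0.8750, γ^t·E[r] = -0.612500, running G = -0.737500
t=2: π = [0.2168, 0.3008, 0.3281, 0.1543], E[r] = -0.8398, γ^t·E[r] = -0.411523, running G = -1.149023
t=3: π = [0.2263, 0.2964, 0.3252, 0.1521], E[r] = -0.8149, γ^t·E[r] = -0.279525, running G = -1.428548
t=4: π = [0.2253, 0.2973, 0.3241, 0.1533], E[r] = -0.8199, γ^t·E[r] = -0.196854, running G = -1.625403
t=5: π = [0.2252, 0.2973, 0.3243, 0.1532], E[r] = -0.8200, γ^t·E[r] = -0.137810, running G = -1.763212
t=6: π = [0.2252, 0.2973, 0.3243, 0.1531], E[r] = -0.8198, γ^t·E[r] = -0.096449, running G = -1.859661

G = -1.8597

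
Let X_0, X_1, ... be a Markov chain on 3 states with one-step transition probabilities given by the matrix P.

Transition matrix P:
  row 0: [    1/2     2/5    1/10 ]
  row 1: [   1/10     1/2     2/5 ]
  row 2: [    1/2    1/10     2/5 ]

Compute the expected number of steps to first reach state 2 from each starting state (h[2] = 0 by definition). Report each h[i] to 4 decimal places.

h = [4.2857, 2.8571, 0.0000]

First-step conditioning: h[2] = 0; for i ≠ 2, h[i] = 1 + Σ_k P[i][k]·h[k].
  h[0] = 1 + 1/2·h[0] + 2/5·h[1]
  h[1] = 1 + 1/10·h[0] + 1/2·h[1]
Solving the 2×2 linear system over states ≠ 2 gives exactly h = [30/7, 20/7, 0] (h[2] = 0 is the target).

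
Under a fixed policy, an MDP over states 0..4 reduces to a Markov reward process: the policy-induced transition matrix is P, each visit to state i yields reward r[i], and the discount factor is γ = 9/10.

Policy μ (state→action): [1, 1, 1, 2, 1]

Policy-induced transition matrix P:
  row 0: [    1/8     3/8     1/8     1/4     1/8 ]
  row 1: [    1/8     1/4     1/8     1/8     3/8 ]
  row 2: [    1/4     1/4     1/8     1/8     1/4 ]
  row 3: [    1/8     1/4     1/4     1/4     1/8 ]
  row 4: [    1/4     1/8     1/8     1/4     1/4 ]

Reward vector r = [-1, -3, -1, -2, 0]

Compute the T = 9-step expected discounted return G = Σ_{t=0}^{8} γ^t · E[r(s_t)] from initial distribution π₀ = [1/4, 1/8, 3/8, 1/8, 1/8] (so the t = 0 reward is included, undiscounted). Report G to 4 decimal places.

t=0: π = [0.2500, 0.1250, 0.3750, 0.1250, 0.1250], E[r] = -1.2500, γ^t·E[r] = -1.250000, running G = -1.250000
t=1: π = [0.1875, 0.2656, 0.1406, 0.1875, 0.2188], E[r] = -1.5000, γ^t·E[r] = -1.350000, running G = -2.600000
t=2: π = [0.1699, 0.2461, 0.1484, 0.1992, 0.2363], E[r] = -1.4551, γ^t·E[r] = -1.178613, running G = -3.778613
t=3: π = [0.1731, 0.2417, 0.1499, 0.2007, 0.2346], E[r] = -1.4495, γ^t·E[r] = -1.056658, running G = -4.835272
t=4: π = [0.1731, 0.2423, 0.1501, 0.2010, 0.2335], E[r] = -1.4522, γ^t·E[r] = -0.952775, running G = -5.788046
t=5: π = [0.1729, 0.2424, 0.1501, 0.2010, 0.2335], E[r] = -1.4523, γ^t·E[r] = -0.857580, running G = -6.645627
t=6: π = [0.1730, 0.2424, 0.1501, 0.2009, 0.2336], E[r] = -1.4522, γ^t·E[r] = -0.771766, running G = -7.417393
t=7: π = [0.1730, 0.2424, 0.1501, 0.2009, 0.2336], E[r] = -1.4522, γ^t·E[r] = -0.694588, running G = -8.111981
t=8: π = [0.1730, 0.2424, 0.1501, 0.2009, 0.2336], E[r] = -1.4522, γ^t·E[r] = -0.625131, running G = -8.737112

G = -8.7371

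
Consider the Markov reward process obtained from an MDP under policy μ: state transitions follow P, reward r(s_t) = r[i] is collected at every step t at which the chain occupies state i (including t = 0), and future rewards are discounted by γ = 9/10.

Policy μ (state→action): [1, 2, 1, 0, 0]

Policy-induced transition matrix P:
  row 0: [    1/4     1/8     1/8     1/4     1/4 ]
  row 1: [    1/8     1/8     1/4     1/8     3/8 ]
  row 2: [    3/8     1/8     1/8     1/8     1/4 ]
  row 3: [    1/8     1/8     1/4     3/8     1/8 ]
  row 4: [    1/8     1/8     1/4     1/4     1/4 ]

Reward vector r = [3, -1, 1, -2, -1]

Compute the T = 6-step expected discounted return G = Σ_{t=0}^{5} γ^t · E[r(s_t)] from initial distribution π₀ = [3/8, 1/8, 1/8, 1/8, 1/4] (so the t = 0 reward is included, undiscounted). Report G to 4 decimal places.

t=0: π = [0.3750, 0.1250, 0.1250, 0.1250, 0.2500], E[r] = 0.6250, γ^t·E[r] = 0.625000, running G = 0.625000
t=1: π = [0.2031, 0.1250, 0.1875, 0.2344, 0.2500], E[r] = -0.0469, γ^t·E[r] = -0.042188, running G = 0.582813
t=2: π = [0.1973, 0.1250, 0.2012, 0.2402, 0.2363], E[r] = -0.0488, γ^t·E[r] = -0.039551, running G = 0.543262
t=3: π = [0.2000, 0.1250, 0.2002, 0.2393, 0.2356], E[r] = -0.0391, γ^t·E[r] = -0.028477, running G = 0.514785
t=4: π = [0.2000, 0.1250, 0.2000, 0.2393, 0.2357], E[r] = -0.0391, γ^t·E[r] = -0.025669, running G = 0.489116
t=5: π = [0.2000, 0.1250, 0.2000, 0.2393, 0.2357], E[r] = -0.0393, γ^t·E[r] = -0.023199, running G = 0.465917

G = 0.4659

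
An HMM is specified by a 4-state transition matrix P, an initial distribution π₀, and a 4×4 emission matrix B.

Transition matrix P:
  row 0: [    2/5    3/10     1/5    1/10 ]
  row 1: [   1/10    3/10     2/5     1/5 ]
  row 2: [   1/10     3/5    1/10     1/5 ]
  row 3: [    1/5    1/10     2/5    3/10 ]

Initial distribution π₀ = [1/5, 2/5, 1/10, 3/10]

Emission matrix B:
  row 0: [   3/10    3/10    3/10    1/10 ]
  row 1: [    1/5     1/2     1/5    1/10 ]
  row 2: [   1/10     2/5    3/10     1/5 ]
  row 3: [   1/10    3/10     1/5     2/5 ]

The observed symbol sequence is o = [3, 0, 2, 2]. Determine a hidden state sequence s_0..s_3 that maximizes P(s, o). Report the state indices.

t=0: δ = [2.000e-02, 4.000e-02, 2.000e-02, 1.200e-01]  (obs o_0=3)
t=1: δ = [7.200e-03, 2.400e-03, 4.800e-03, 3.600e-03]  ψ = [3, 1, 3, 3]  (obs o_1=0)
t=2: δ = [8.640e-04, 5.760e-04, 4.320e-04, 2.160e-04]  ψ = [0, 2, 0, 3]  (obs o_2=2)
t=3: δ = [1.037e-04, 5.184e-05, 6.912e-05, 2.304e-05]  ψ = [0, 0, 1, 1]  (obs o_3=2)
backtrack: best end state = 0; path = [3, 0, 0, 0]

path = [3, 0, 0, 0]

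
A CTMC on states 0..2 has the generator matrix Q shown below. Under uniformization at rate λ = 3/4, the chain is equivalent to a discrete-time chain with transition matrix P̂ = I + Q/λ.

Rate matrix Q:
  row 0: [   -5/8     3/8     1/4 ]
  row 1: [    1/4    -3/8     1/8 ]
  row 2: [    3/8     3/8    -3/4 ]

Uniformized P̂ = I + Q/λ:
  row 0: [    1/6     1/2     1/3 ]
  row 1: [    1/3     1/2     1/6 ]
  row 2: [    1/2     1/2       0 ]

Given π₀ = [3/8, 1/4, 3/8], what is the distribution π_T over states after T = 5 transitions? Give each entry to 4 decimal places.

t=0: π = [0.3750, 0.2500, 0.3750]
t=1: π = [0.3333, 0.5000, 0.1667]
t=2: π = [0.3056, 0.5000, 0.1944]
t=3: π = [0.3148, 0.5000, 0.1852]
t=4: π = [0.3117, 0.5000, 0.1883]
t=5: π = [0.3128, 0.5000, 0.1872]

π = [0.3128, 0.5000, 0.1872]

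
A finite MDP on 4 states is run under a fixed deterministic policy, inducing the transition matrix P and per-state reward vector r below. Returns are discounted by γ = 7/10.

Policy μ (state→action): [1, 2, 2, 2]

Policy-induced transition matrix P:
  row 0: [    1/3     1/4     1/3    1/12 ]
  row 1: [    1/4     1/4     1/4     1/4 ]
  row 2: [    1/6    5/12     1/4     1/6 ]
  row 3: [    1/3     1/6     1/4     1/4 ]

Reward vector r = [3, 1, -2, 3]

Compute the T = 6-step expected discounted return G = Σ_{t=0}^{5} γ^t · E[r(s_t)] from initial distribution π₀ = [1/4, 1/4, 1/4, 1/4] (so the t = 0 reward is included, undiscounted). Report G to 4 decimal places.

t=0: π = [0.2500, 0.2500, 0.2500, 0.2500], E[r] = 1.2500, γ^t·E[r] = 1.250000, running G = 1.250000
t=1: π = [0.2708, 0.2708, 0.2708, 0.1875], E[r] = 1.1042, γ^t·E[r] = 0.772917, running G = 2.022917
t=2: π = [0.2656, 0.2795, 0.2726, 0.1823], E[r] = 1.0781, γ^t·E[r] = 0.528281, running G = 2.551198
t=3: π = [0.2646, 0.2802, 0.2721, 0.1830], E[r] = 1.0788, γ^t·E[r] = 0.370045, running G = 2.921243
t=4: π = [0.2646, 0.2801, 0.2721, 0.1832], E[r] = 1.0795, γ^t·E[r] = 0.259196, running G = 3.180439
t=5: π = [0.2646, 0.2801, 0.2721, 0.1832], E[r] = 1.0796, γ^t·E[r] = 0.181447, running G = 3.361887

G = 3.3619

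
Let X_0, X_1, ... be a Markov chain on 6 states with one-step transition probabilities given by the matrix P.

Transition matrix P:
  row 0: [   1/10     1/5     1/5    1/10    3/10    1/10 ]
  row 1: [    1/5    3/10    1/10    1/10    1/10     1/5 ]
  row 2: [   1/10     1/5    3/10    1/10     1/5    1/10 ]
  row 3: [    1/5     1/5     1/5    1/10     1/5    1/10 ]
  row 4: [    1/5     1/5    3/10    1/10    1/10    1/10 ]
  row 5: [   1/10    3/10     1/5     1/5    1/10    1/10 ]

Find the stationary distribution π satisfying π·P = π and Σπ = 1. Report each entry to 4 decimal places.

Balance equations π_j = Σ_i π_i·P[i][j]:
  π_0 = 1/10·π_0 + 1/5·π_1 + 1/10·π_2 + 1/5·π_3 + 1/5·π_4 + 1/10·π_5
  π_1 = 1/5·π_0 + 3/10·π_1 + 1/5·π_2 + 1/5·π_3 + 1/5·π_4 + 3/10·π_5
  π_2 = 1/5·π_0 + 1/10·π_1 + 3/10·π_2 + 1/5·π_3 + 3/10·π_4 + 1/5·π_5
  π_3 = 1/10·π_0 + 1/10·π_1 + 1/10·π_2 + 1/10·π_3 + 1/10·π_4 + 1/5·π_5
  π_4 = 3/10·π_0 + 1/10·π_1 + 1/5·π_2 + 1/5·π_3 + 1/10·π_4 + 1/10·π_5
  normalize: π_0 + π_1 + π_2 + π_3 + π_4 + π_5 = 1
Solving the linear system gives exactly π = [1466/9701, 21/89, 2077/9701, 10/89, 1580/9701, 11/89].

π = [0.1511, 0.2360, 0.2141, 0.1124, 0.1629, 0.1236]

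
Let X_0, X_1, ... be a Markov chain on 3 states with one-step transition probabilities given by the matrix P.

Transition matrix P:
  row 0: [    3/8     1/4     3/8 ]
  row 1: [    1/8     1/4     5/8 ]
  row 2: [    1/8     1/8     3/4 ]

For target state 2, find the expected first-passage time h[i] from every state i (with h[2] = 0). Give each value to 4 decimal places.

h = [2.2857, 1.7143, 0.0000]

First-step conditioning: h[2] = 0; for i ≠ 2, h[i] = 1 + Σ_k P[i][k]·h[k].
  h[0] = 1 + 3/8·h[0] + 1/4·h[1]
  h[1] = 1 + 1/8·h[0] + 1/4·h[1]
Solving the 2×2 linear system over states ≠ 2 gives exactly h = [16/7, 12/7, 0] (h[2] = 0 is the target).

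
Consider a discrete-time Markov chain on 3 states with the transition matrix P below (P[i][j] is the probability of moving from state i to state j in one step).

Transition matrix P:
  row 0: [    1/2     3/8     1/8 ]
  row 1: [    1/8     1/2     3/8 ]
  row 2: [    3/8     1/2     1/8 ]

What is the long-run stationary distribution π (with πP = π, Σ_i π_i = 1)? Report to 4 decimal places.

π = [0.2963, 0.4630, 0.2407]

Balance equations π_j = Σ_i π_i·P[i][j]:
  π_0 = 1/2·π_0 + 1/8·π_1 + 3/8·π_2
  π_1 = 3/8·π_0 + 1/2·π_1 + 1/2·π_2
  normalize: π_0 + π_1 + π_2 = 1
Solving the linear system gives exactly π = [8/27, 25/54, 13/54].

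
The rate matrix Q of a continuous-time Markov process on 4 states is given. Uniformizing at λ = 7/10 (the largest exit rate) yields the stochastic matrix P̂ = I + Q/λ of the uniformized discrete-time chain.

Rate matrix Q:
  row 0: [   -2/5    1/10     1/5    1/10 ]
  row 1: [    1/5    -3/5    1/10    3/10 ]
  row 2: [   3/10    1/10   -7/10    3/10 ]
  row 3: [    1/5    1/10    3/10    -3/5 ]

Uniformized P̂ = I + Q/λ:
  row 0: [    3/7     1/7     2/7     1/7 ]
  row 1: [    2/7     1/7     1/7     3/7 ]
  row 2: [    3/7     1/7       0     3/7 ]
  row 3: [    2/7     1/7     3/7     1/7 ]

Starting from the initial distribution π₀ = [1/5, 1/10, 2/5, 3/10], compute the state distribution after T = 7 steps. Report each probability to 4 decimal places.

t=0: π = [0.2000, 0.1000, 0.4000, 0.3000]
t=1: π = [0.3714, 0.1429, 0.2000, 0.2857]
t=2: π = [0.3673, 0.1429, 0.2490, 0.2408]
t=3: π = [0.3738, 0.1429, 0.2286, 0.2548]
t=4: π = [0.3718, 0.1429, 0.2364, 0.2490]
t=5: π = [0.3726, 0.1429, 0.2333, 0.2512]
t=6: π = [0.3723, 0.1429, 0.2345, 0.2503]
t=7: π = [0.3724, 0.1429, 0.2341, 0.2507]

π = [0.3724, 0.1429, 0.2341, 0.2507]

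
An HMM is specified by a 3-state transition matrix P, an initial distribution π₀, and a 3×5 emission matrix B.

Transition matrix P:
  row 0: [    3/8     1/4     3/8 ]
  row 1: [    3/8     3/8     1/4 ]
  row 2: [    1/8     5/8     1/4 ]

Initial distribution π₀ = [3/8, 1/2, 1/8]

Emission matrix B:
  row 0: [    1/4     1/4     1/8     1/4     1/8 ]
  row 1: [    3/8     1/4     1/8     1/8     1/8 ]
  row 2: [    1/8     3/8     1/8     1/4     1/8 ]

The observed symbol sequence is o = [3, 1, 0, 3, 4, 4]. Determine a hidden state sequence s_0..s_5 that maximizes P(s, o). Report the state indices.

t=0: δ = [9.375e-02, 6.250e-02, 3.125e-02]  (obs o_0=3)
t=1: δ = [8.789e-03, 5.859e-03, 1.318e-02]  ψ = [0, 0, 0]  (obs o_1=1)
t=2: δ = [8.240e-04, 3.090e-03, 4.120e-04]  ψ = [0, 2, 0]  (obs o_2=0)
t=3: δ = [2.897e-04, 1.448e-04, 1.931e-04]  ψ = [1, 1, 1]  (obs o_3=3)
t=4: δ = [1.358e-05, 1.509e-05, 1.358e-05]  ψ = [0, 2, 0]  (obs o_4=4)
t=5: δ = [7.072e-07, 1.061e-06, 6.365e-07]  ψ = [1, 2, 0]  (obs o_5=4)
backtrack: best end state = 1; path = [0, 2, 1, 0, 2, 1]

path = [0, 2, 1, 0, 2, 1]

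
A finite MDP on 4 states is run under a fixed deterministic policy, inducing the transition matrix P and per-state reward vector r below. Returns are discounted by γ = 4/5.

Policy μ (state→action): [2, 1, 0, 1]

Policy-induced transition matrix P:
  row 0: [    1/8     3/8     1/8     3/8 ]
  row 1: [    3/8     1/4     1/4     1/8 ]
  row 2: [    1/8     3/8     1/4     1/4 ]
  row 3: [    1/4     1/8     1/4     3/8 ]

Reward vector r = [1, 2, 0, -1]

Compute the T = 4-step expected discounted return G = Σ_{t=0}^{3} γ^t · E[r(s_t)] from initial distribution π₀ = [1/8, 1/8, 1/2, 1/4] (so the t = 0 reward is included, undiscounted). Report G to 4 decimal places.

G = 1.0964

t=0: π = [0.1250, 0.1250, 0.5000, 0.2500], E[r] = 0.1250, γ^t·E[r] = 0.125000, running G = 0.125000
t=1: π = [0.1875, 0.2969, 0.2344, 0.2813], E[r] = 0.5000, γ^t·E[r] = 0.400000, running G = 0.525000
t=2: π = [0.2344, 0.2676, 0.2266, 0.2715], E[r] = 0.4980, γ^t·E[r] = 0.318750, running G = 0.843750
t=3: π = [0.2258, 0.2737, 0.2207, 0.2798], E[r] = 0.4934, γ^t·E[r] = 0.252625, running G = 1.096375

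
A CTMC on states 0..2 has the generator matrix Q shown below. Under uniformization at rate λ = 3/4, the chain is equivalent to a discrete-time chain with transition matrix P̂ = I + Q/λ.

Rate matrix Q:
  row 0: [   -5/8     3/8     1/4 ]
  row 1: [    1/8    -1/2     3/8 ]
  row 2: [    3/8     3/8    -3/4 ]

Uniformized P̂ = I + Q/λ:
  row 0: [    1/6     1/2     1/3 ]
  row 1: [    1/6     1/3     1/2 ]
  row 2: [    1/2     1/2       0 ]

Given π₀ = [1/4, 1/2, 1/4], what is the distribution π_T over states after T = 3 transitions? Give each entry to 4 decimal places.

π = [0.2639, 0.4282, 0.3079]

t=0: π = [0.2500, 0.5000, 0.2500]
t=1: π = [0.2500, 0.4167, 0.3333]
t=2: π = [0.2778, 0.4306, 0.2917]
t=3: π = [0.2639, 0.4282, 0.3079]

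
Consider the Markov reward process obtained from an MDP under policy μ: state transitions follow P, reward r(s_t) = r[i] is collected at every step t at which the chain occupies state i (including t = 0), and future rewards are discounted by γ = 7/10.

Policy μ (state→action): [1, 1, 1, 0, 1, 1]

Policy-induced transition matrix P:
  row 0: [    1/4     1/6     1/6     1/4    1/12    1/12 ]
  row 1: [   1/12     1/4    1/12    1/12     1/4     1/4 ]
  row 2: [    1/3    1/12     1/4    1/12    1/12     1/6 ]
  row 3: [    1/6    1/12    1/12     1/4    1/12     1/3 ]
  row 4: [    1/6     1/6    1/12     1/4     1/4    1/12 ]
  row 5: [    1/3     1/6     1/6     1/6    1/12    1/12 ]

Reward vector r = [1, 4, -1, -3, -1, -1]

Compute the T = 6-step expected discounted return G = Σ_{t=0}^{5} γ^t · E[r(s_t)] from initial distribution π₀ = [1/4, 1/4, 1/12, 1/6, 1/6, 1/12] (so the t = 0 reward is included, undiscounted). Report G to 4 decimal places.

G = 0.1040

t=0: π = [0.2500, 0.2500, 0.0833, 0.1667, 0.1667, 0.0833], E[r] = 0.4167, γ^t·E[r] = 0.416667, running G = 0.416667
t=1: π = [0.1944, 0.1667, 0.1250, 0.1875, 0.1528, 0.1736], E[r] = -0.1528, γ^t·E[r] = -0.106944, running G = 0.309722
t=2: π = [0.2188, 0.1545, 0.1348, 0.1869, 0.1366, 0.1684], E[r] = -0.1638, γ^t·E[r] = -0.080249, running G = 0.229473
t=3: π = [0.2226, 0.1527, 0.1381, 0.1877, 0.1318, 0.1671], E[r] = -0.1667, γ^t·E[r] = -0.057183, running G = 0.172290
t=4: π = [0.2233, 0.1522, 0.1388, 0.1876, 0.1308, 0.1672], E[r] = -0.1673, γ^t·E[r] = -0.040176, running G = 0.132114
t=5: π = [0.2236, 0.1522, 0.1390, 0.1876, 0.1305, 0.1672], E[r] = -0.1672, γ^t·E[r] = -0.028094, running G = 0.104020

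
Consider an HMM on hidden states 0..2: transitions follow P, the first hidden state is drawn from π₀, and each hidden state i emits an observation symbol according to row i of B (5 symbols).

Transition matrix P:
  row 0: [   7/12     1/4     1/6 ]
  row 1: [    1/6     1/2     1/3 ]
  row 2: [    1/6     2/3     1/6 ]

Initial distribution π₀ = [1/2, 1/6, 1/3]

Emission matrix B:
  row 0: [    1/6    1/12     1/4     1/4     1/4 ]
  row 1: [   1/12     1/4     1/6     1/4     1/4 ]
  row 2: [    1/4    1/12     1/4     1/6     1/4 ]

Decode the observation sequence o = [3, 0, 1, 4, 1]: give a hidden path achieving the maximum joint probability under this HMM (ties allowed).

t=0: δ = [1.250e-01, 4.167e-02, 5.556e-02]  (obs o_0=3)
t=1: δ = [1.215e-02, 3.086e-03, 5.208e-03]  ψ = [0, 2, 0]  (obs o_1=0)
t=2: δ = [5.908e-04, 8.681e-04, 1.688e-04]  ψ = [0, 2, 0]  (obs o_2=1)
t=3: δ = [8.615e-05, 1.085e-04, 7.234e-05]  ψ = [0, 1, 1]  (obs o_3=4)
t=4: δ = [4.188e-06, 1.356e-05, 3.014e-06]  ψ = [0, 1, 1]  (obs o_4=1)
backtrack: best end state = 1; path = [0, 2, 1, 1, 1]

path = [0, 2, 1, 1, 1]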